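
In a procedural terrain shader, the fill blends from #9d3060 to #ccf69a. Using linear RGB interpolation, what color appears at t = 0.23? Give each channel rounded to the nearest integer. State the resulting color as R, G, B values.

(168, 94, 109)

#9d3060 → (157, 48, 96); #ccf69a → (204, 246, 154).
R = 157 + 0.23 × (204 − 157) = 157 + 0.23 × 47 = 167.81 → 168
G = 48 + 0.23 × (246 − 48) = 48 + 0.23 × 198 = 93.54 → 94
B = 96 + 0.23 × (154 − 96) = 96 + 0.23 × 58 = 109.34 → 109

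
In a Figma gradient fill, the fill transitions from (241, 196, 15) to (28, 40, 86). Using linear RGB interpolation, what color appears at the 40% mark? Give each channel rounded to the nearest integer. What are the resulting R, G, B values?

40% corresponds to t = 0.4.
R = 241 + 0.4 × (28 − 241) = 241 + 0.4 × -213 = 155.8 → 156
G = 196 + 0.4 × (40 − 196) = 196 + 0.4 × -156 = 133.6 → 134
B = 15 + 0.4 × (86 − 15) = 15 + 0.4 × 71 = 43.4 → 43

(156, 134, 43)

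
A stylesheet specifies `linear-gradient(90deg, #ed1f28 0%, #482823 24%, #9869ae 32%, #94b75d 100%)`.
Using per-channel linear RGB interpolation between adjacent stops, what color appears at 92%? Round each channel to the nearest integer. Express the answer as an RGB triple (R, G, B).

92% lies between the 32% and 100% stops, so the local fraction is t = (92 − 32)/(100 − 32) = 60/68 ≈ 0.8824.
#9869ae → (152, 105, 174); #94b75d → (148, 183, 93).
R = 152 + 0.8824 × (148 − 152) = 148.47 → 148
G = 105 + 0.8824 × (183 − 105) = 173.827 → 174
B = 174 + 0.8824 × (93 − 174) = 102.526 → 103

(148, 174, 103)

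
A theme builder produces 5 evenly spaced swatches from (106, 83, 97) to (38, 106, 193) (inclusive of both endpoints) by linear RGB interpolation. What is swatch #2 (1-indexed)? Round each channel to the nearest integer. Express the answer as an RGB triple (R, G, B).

(89, 89, 121)

With 5 swatches and endpoints inclusive, swatch 2 sits at t = (2 − 1)/(5 − 1) = 1/4 ≈ 0.25.
R = 106 + 0.25 × (38 − 106) = 89 → 89
G = 83 + 0.25 × (106 − 83) = 88.75 → 89
B = 97 + 0.25 × (193 − 97) = 121 → 121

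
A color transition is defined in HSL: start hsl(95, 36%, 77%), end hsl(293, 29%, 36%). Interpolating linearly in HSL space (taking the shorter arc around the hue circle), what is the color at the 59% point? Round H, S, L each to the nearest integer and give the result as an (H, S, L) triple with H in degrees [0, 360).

(359, 32, 53)

Hue: 293 − 95 = 198°, but |198| > 180 so the shorter arc goes the other way: Δh = 198 − 360 = -162°.
H = 95 + 0.59 × (-162) = -0.58 → -1 → -1 mod 360 = 359°
S = 36 + 0.59 × (29 − 36) = 31.87 → 32%
L = 77 + 0.59 × (36 − 77) = 52.81 → 53%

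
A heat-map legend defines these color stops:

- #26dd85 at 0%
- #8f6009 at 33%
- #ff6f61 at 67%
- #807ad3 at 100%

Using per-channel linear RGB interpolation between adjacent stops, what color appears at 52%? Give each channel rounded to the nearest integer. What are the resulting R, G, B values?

52% lies between the 33% and 67% stops, so the local fraction is t = (52 − 33)/(67 − 33) = 19/34 ≈ 0.5588.
#8f6009 → (143, 96, 9); #ff6f61 → (255, 111, 97).
R = 143 + 0.5588 × (255 − 143) = 205.586 → 206
G = 96 + 0.5588 × (111 − 96) = 104.382 → 104
B = 9 + 0.5588 × (97 − 9) = 58.174 → 58

(206, 104, 58)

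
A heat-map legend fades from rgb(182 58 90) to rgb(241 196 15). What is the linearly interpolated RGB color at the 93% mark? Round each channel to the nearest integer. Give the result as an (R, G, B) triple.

93% corresponds to t = 0.93.
R = 182 + 0.93 × (241 − 182) = 182 + 0.93 × 59 = 236.87 → 237
G = 58 + 0.93 × (196 − 58) = 58 + 0.93 × 138 = 186.34 → 186
B = 90 + 0.93 × (15 − 90) = 90 + 0.93 × -75 = 20.25 → 20

(237, 186, 20)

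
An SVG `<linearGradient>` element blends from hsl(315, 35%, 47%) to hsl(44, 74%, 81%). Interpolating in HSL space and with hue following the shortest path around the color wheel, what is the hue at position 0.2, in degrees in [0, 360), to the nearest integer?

Hue: 44 − 315 = -271°, but |-271| > 180 so the shorter arc goes the other way: Δh = -271 + 360 = 89°.
H = 315 + 0.2 × (89) = 332.8 → 333°

333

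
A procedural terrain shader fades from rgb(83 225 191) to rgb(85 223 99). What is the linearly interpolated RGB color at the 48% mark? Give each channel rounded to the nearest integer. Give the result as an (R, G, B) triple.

48% corresponds to t = 0.48.
R = 83 + 0.48 × (85 − 83) = 83 + 0.48 × 2 = 83.96 → 84
G = 225 + 0.48 × (223 − 225) = 225 + 0.48 × -2 = 224.04 → 224
B = 191 + 0.48 × (99 − 191) = 191 + 0.48 × -92 = 146.84 → 147

(84, 224, 147)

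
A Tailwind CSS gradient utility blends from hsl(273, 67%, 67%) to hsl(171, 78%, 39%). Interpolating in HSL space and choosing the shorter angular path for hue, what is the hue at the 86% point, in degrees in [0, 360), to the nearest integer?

185

Hue arc: Δh = 171 − 273 = -102° (|Δh| ≤ 180, already the shorter path).
H = 273 + 0.86 × (-102) = 185.28 → 185°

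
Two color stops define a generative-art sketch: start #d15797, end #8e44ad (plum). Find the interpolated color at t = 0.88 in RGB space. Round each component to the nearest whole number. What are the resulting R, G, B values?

#d15797 → (209, 87, 151); #8e44ad → (142, 68, 173).
R = 209 + 0.88 × (142 − 209) = 209 + 0.88 × -67 = 150.04 → 150
G = 87 + 0.88 × (68 − 87) = 87 + 0.88 × -19 = 70.28 → 70
B = 151 + 0.88 × (173 − 151) = 151 + 0.88 × 22 = 170.36 → 170

(150, 70, 170)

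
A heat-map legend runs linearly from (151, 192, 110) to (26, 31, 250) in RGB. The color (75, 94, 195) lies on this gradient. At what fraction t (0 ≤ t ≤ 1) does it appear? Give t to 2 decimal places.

0.61

Invert the lerp on the G channel (largest span, 161): t = (94 − 192) / (31 − 192) = -98/-161 = 0.6087.
Check on R: (75 − 151)/(26 − 151) = 0.608 ✓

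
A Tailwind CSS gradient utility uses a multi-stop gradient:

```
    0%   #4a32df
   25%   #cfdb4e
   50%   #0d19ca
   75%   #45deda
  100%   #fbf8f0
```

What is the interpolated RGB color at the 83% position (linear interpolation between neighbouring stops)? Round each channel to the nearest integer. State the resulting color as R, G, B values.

83% lies between the 75% and 100% stops, so the local fraction is t = (83 − 75)/(100 − 75) = 8/25 ≈ 0.32.
#45deda → (69, 222, 218); #fbf8f0 → (251, 248, 240).
R = 69 + 0.32 × (251 − 69) = 127.24 → 127
G = 222 + 0.32 × (248 − 222) = 230.32 → 230
B = 218 + 0.32 × (240 − 218) = 225.04 → 225

(127, 230, 225)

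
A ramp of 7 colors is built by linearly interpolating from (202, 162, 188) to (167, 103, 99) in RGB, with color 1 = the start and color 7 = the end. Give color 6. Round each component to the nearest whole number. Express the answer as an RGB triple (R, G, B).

With 7 swatches and endpoints inclusive, swatch 6 sits at t = (6 − 1)/(7 − 1) = 5/6 ≈ 0.8333.
R = 202 + 0.8333 × (167 − 202) = 172.834 → 173
G = 162 + 0.8333 × (103 − 162) = 112.835 → 113
B = 188 + 0.8333 × (99 − 188) = 113.836 → 114

(173, 113, 114)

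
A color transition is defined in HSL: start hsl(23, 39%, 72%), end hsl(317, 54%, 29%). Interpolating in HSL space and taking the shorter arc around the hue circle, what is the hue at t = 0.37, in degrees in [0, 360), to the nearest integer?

Hue: 317 − 23 = 294°, but |294| > 180 so the shorter arc goes the other way: Δh = 294 − 360 = -66°.
H = 23 + 0.37 × (-66) = -1.42 → -1 → -1 mod 360 = 359°

359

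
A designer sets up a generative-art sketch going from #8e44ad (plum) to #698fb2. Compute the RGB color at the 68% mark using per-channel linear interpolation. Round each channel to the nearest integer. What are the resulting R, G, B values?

(117, 119, 176)

#8e44ad → (142, 68, 173); #698fb2 → (105, 143, 178).
68% corresponds to t = 0.68.
R = 142 + 0.68 × (105 − 142) = 142 + 0.68 × -37 = 116.84 → 117
G = 68 + 0.68 × (143 − 68) = 68 + 0.68 × 75 = 119 → 119
B = 173 + 0.68 × (178 − 173) = 173 + 0.68 × 5 = 176.4 → 176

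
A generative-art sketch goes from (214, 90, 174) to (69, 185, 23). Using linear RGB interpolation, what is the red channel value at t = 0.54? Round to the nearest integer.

136

R = 214 + 0.54 × (69 − 214) = 135.7 → 136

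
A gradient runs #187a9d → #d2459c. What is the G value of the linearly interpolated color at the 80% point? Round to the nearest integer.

G₁ = 122 (from #187a9d), G₂ = 69 (from #d2459c).
G = 122 + 0.8 × (69 − 122) = 79.6 → 80

80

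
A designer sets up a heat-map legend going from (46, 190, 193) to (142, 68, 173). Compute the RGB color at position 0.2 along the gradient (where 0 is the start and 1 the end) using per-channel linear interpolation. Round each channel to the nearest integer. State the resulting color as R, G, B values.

R = 46 + 0.2 × (142 − 46) = 46 + 0.2 × 96 = 65.2 → 65
G = 190 + 0.2 × (68 − 190) = 190 + 0.2 × -122 = 165.6 → 166
B = 193 + 0.2 × (173 − 193) = 193 + 0.2 × -20 = 189 → 189
So the blended color is (65, 166, 189), about #41a6bd.

(65, 166, 189)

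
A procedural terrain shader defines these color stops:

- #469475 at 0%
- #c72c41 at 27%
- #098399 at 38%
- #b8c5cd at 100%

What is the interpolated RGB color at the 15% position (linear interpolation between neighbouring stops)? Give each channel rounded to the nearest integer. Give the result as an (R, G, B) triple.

(142, 90, 88)

15% lies between the 0% and 27% stops, so the local fraction is t = (15 − 0)/(27 − 0) = 15/27 ≈ 0.5556.
#469475 → (70, 148, 117); #c72c41 → (199, 44, 65).
R = 70 + 0.5556 × (199 − 70) = 141.672 → 142
G = 148 + 0.5556 × (44 − 148) = 90.218 → 90
B = 117 + 0.5556 × (65 − 117) = 88.109 → 88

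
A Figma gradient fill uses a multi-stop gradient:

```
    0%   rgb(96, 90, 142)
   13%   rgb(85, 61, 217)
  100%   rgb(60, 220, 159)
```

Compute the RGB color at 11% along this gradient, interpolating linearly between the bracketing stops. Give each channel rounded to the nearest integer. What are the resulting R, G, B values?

11% lies between the 0% and 13% stops, so the local fraction is t = (11 − 0)/(13 − 0) = 11/13 ≈ 0.8462.
R = 96 + 0.8462 × (85 − 96) = 86.692 → 87
G = 90 + 0.8462 × (61 − 90) = 65.46 → 65
B = 142 + 0.8462 × (217 − 142) = 205.465 → 205

(87, 65, 205)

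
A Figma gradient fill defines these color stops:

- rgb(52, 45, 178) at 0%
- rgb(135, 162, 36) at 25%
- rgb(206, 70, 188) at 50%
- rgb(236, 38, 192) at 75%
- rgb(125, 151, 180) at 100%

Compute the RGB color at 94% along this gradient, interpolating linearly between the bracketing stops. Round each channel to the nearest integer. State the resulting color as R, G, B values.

94% lies between the 75% and 100% stops, so the local fraction is t = (94 − 75)/(100 − 75) = 19/25 ≈ 0.76.
R = 236 + 0.76 × (125 − 236) = 151.64 → 152
G = 38 + 0.76 × (151 − 38) = 123.88 → 124
B = 192 + 0.76 × (180 − 192) = 182.88 → 183

(152, 124, 183)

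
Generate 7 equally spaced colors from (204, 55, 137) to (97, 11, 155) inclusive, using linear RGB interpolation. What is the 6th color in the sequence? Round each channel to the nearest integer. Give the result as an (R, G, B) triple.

(115, 18, 152)

With 7 swatches and endpoints inclusive, swatch 6 sits at t = (6 − 1)/(7 − 1) = 5/6 ≈ 0.8333.
R = 204 + 0.8333 × (97 − 204) = 114.837 → 115
G = 55 + 0.8333 × (11 − 55) = 18.335 → 18
B = 137 + 0.8333 × (155 − 137) = 151.999 → 152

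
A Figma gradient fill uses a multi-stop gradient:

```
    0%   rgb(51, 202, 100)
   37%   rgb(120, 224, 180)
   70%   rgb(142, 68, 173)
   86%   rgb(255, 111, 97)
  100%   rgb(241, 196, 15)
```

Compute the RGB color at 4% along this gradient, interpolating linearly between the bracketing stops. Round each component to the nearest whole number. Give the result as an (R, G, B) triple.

(58, 204, 109)

4% lies between the 0% and 37% stops, so the local fraction is t = (4 − 0)/(37 − 0) = 4/37 ≈ 0.1081.
R = 51 + 0.1081 × (120 − 51) = 58.459 → 58
G = 202 + 0.1081 × (224 − 202) = 204.378 → 204
B = 100 + 0.1081 × (180 − 100) = 108.648 → 109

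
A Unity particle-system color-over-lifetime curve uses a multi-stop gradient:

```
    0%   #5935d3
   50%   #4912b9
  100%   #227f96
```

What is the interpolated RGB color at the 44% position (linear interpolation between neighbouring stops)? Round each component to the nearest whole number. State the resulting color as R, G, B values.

(75, 22, 188)

44% lies between the 0% and 50% stops, so the local fraction is t = (44 − 0)/(50 − 0) = 44/50 ≈ 0.88.
#5935d3 → (89, 53, 211); #4912b9 → (73, 18, 185).
R = 89 + 0.88 × (73 − 89) = 74.92 → 75
G = 53 + 0.88 × (18 − 53) = 22.2 → 22
B = 211 + 0.88 × (185 − 211) = 188.12 → 188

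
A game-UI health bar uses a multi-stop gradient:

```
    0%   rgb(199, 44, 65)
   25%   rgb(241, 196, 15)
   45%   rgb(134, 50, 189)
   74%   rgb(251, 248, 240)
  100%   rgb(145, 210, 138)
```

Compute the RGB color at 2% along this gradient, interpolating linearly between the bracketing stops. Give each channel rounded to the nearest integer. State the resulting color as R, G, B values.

(202, 56, 61)

2% lies between the 0% and 25% stops, so the local fraction is t = (2 − 0)/(25 − 0) = 2/25 ≈ 0.08.
R = 199 + 0.08 × (241 − 199) = 202.36 → 202
G = 44 + 0.08 × (196 − 44) = 56.16 → 56
B = 65 + 0.08 × (15 − 65) = 61 → 61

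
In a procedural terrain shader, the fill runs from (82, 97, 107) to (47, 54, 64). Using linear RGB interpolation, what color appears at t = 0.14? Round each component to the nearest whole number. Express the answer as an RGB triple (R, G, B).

(77, 91, 101)

R = 82 + 0.14 × (47 − 82) = 82 + 0.14 × -35 = 77.1 → 77
G = 97 + 0.14 × (54 − 97) = 97 + 0.14 × -43 = 90.98 → 91
B = 107 + 0.14 × (64 − 107) = 107 + 0.14 × -43 = 100.98 → 101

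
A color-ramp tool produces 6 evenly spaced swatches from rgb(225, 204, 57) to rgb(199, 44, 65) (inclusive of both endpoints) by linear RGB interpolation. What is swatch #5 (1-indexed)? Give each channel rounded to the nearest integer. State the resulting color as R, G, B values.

With 6 swatches and endpoints inclusive, swatch 5 sits at t = (5 − 1)/(6 − 1) = 4/5 ≈ 0.8.
R = 225 + 0.8 × (199 − 225) = 204.2 → 204
G = 204 + 0.8 × (44 − 204) = 76 → 76
B = 57 + 0.8 × (65 − 57) = 63.4 → 63

(204, 76, 63)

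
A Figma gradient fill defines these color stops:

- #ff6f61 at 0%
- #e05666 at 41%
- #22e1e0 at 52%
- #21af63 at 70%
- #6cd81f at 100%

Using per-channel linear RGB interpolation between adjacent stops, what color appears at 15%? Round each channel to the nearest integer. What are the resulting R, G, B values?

(244, 102, 99)

15% lies between the 0% and 41% stops, so the local fraction is t = (15 − 0)/(41 − 0) = 15/41 ≈ 0.3659.
#ff6f61 → (255, 111, 97); #e05666 → (224, 86, 102).
R = 255 + 0.3659 × (224 − 255) = 243.657 → 244
G = 111 + 0.3659 × (86 − 111) = 101.852 → 102
B = 97 + 0.3659 × (102 − 97) = 98.829 → 99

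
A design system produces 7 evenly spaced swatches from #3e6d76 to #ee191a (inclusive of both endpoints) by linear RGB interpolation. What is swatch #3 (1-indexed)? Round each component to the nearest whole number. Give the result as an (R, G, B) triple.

(121, 81, 87)

With 7 swatches and endpoints inclusive, swatch 3 sits at t = (3 − 1)/(7 − 1) = 2/6 ≈ 0.3333.
#3e6d76 → (62, 109, 118); #ee191a → (238, 25, 26).
R = 62 + 0.3333 × (238 − 62) = 120.661 → 121
G = 109 + 0.3333 × (25 − 109) = 81.003 → 81
B = 118 + 0.3333 × (26 − 118) = 87.336 → 87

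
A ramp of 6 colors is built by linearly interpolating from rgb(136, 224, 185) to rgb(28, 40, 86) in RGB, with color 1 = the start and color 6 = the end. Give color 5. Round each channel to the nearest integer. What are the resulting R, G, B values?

(50, 77, 106)

With 6 swatches and endpoints inclusive, swatch 5 sits at t = (5 − 1)/(6 − 1) = 4/5 ≈ 0.8.
R = 136 + 0.8 × (28 − 136) = 49.6 → 50
G = 224 + 0.8 × (40 − 224) = 76.8 → 77
B = 185 + 0.8 × (86 − 185) = 105.8 → 106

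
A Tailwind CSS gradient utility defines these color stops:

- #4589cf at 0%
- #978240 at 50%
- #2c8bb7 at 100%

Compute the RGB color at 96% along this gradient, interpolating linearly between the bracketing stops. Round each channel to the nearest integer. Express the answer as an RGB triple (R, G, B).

96% lies between the 50% and 100% stops, so the local fraction is t = (96 − 50)/(100 − 50) = 46/50 ≈ 0.92.
#978240 → (151, 130, 64); #2c8bb7 → (44, 139, 183).
R = 151 + 0.92 × (44 − 151) = 52.56 → 53
G = 130 + 0.92 × (139 − 130) = 138.28 → 138
B = 64 + 0.92 × (183 − 64) = 173.48 → 173

(53, 138, 173)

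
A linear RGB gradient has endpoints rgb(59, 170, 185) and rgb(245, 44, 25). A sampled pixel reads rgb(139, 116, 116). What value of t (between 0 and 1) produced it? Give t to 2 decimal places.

Invert the lerp on the R channel (largest span, 186): t = (139 − 59) / (245 − 59) = 80/186 = 0.43011.
Check on G: (116 − 170)/(44 − 170) = 0.4286 ✓

0.43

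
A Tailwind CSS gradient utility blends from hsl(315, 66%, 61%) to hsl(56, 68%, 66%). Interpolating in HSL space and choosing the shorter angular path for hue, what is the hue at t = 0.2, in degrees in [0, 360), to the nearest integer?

335

Hue: 56 − 315 = -259°, but |-259| > 180 so the shorter arc goes the other way: Δh = -259 + 360 = 101°.
H = 315 + 0.2 × (101) = 335.2 → 335°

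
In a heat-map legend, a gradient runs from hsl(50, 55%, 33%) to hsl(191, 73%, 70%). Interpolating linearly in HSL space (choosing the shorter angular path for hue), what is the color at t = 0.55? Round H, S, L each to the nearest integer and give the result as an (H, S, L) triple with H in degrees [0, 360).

Hue arc: Δh = 191 − 50 = 141° (|Δh| ≤ 180, already the shorter path).
H = 50 + 0.55 × (141) = 127.55 → 128°
S = 55 + 0.55 × (73 − 55) = 64.9 → 65%
L = 33 + 0.55 × (70 − 33) = 53.35 → 53%

(128, 65, 53)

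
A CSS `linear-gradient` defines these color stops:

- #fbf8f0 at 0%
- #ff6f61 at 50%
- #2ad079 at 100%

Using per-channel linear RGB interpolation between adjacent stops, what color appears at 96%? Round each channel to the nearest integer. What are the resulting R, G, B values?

96% lies between the 50% and 100% stops, so the local fraction is t = (96 − 50)/(100 − 50) = 46/50 ≈ 0.92.
#ff6f61 → (255, 111, 97); #2ad079 → (42, 208, 121).
R = 255 + 0.92 × (42 − 255) = 59.04 → 59
G = 111 + 0.92 × (208 − 111) = 200.24 → 200
B = 97 + 0.92 × (121 − 97) = 119.08 → 119

(59, 200, 119)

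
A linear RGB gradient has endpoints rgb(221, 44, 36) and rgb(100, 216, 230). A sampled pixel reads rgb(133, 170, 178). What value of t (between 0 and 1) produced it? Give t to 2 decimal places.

0.73

Invert the lerp on the B channel (largest span, 194): t = (178 − 36) / (230 − 36) = 142/194 = 0.73196.
Check on R: (133 − 221)/(100 − 221) = 0.7273 ✓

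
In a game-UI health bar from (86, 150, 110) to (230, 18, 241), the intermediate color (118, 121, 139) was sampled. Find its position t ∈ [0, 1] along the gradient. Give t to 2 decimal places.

Invert the lerp on the R channel (largest span, 144): t = (118 − 86) / (230 − 86) = 32/144 = 0.22222.
Check on G: (121 − 150)/(18 − 150) = 0.2197 ✓

0.22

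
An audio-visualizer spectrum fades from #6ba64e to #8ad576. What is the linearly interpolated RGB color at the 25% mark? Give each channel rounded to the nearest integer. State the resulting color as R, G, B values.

#6ba64e → (107, 166, 78); #8ad576 → (138, 213, 118).
25% corresponds to t = 0.25.
R = 107 + 0.25 × (138 − 107) = 107 + 0.25 × 31 = 114.75 → 115
G = 166 + 0.25 × (213 − 166) = 166 + 0.25 × 47 = 177.75 → 178
B = 78 + 0.25 × (118 − 78) = 78 + 0.25 × 40 = 88 → 88
So the blended color is (115, 178, 88), about #73b258.

(115, 178, 88)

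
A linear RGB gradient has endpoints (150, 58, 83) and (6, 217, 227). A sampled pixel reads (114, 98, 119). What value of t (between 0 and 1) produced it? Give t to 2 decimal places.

0.25

Invert the lerp on the G channel (largest span, 159): t = (98 − 58) / (217 − 58) = 40/159 = 0.25157.
Check on R: (114 − 150)/(6 − 150) = 0.25 ✓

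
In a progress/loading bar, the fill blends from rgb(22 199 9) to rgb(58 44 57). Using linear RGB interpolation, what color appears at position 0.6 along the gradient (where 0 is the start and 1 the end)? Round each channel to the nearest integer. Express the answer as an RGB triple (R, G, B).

R = 22 + 0.6 × (58 − 22) = 22 + 0.6 × 36 = 43.6 → 44
G = 199 + 0.6 × (44 − 199) = 199 + 0.6 × -155 = 106 → 106
B = 9 + 0.6 × (57 − 9) = 9 + 0.6 × 48 = 37.8 → 38
So the blended color is (44, 106, 38), about #2c6a26.

(44, 106, 38)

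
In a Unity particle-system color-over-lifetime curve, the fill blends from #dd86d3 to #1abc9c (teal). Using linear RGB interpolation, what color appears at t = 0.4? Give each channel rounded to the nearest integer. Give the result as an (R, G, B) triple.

#dd86d3 → (221, 134, 211); #1abc9c → (26, 188, 156).
R = 221 + 0.4 × (26 − 221) = 221 + 0.4 × -195 = 143 → 143
G = 134 + 0.4 × (188 − 134) = 134 + 0.4 × 54 = 155.6 → 156
B = 211 + 0.4 × (156 − 211) = 211 + 0.4 × -55 = 189 → 189
So the blended color is (143, 156, 189), about #8f9cbd.

(143, 156, 189)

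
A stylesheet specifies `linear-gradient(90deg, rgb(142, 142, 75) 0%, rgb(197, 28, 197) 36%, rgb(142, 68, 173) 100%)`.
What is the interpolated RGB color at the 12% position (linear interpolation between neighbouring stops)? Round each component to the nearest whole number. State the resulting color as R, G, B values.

12% lies between the 0% and 36% stops, so the local fraction is t = (12 − 0)/(36 − 0) = 12/36 ≈ 0.3333.
R = 142 + 0.3333 × (197 − 142) = 160.332 → 160
G = 142 + 0.3333 × (28 − 142) = 104.004 → 104
B = 75 + 0.3333 × (197 − 75) = 115.663 → 116

(160, 104, 116)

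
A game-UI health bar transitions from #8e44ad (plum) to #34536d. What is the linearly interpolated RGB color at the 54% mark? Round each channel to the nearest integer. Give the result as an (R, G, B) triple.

(93, 76, 138)

#8e44ad → (142, 68, 173); #34536d → (52, 83, 109).
54% corresponds to t = 0.54.
R = 142 + 0.54 × (52 − 142) = 142 + 0.54 × -90 = 93.4 → 93
G = 68 + 0.54 × (83 − 68) = 68 + 0.54 × 15 = 76.1 → 76
B = 173 + 0.54 × (109 − 173) = 173 + 0.54 × -64 = 138.44 → 138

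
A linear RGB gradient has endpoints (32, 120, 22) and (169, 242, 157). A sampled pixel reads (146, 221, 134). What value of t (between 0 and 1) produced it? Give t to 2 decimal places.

Invert the lerp on the R channel (largest span, 137): t = (146 − 32) / (169 − 32) = 114/137 = 0.83212.
Check on G: (221 − 120)/(242 − 120) = 0.8279 ✓

0.83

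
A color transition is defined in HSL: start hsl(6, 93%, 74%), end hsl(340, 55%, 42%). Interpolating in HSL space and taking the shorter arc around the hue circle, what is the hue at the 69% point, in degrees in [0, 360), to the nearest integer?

Hue: 340 − 6 = 334°, but |334| > 180 so the shorter arc goes the other way: Δh = 334 − 360 = -26°.
H = 6 + 0.69 × (-26) = -11.94 → -12 → -12 mod 360 = 348°

348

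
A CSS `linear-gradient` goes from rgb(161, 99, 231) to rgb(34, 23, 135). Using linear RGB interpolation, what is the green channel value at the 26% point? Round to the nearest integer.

79

G = 99 + 0.26 × (23 − 99) = 79.24 → 79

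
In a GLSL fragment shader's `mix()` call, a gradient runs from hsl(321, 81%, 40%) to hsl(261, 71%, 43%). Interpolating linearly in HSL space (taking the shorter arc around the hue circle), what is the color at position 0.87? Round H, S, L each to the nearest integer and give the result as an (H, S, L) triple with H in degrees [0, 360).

Hue arc: Δh = 261 − 321 = -60° (|Δh| ≤ 180, already the shorter path).
H = 321 + 0.87 × (-60) = 268.8 → 269°
S = 81 + 0.87 × (71 − 81) = 72.3 → 72%
L = 40 + 0.87 × (43 − 40) = 42.61 → 43%

(269, 72, 43)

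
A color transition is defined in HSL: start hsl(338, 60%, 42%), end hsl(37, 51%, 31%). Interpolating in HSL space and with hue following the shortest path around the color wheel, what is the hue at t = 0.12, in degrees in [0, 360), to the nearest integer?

Hue: 37 − 338 = -301°, but |-301| > 180 so the shorter arc goes the other way: Δh = -301 + 360 = 59°.
H = 338 + 0.12 × (59) = 345.08 → 345°

345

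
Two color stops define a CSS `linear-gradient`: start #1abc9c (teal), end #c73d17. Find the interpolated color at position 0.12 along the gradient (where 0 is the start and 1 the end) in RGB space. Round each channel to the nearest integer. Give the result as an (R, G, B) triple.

#1abc9c → (26, 188, 156); #c73d17 → (199, 61, 23).
R = 26 + 0.12 × (199 − 26) = 26 + 0.12 × 173 = 46.76 → 47
G = 188 + 0.12 × (61 − 188) = 188 + 0.12 × -127 = 172.76 → 173
B = 156 + 0.12 × (23 − 156) = 156 + 0.12 × -133 = 140.04 → 140

(47, 173, 140)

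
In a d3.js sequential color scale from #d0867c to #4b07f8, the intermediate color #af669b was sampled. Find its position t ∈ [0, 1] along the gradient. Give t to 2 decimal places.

0.25

Invert the lerp on the R channel (largest span, 133): t = (175 − 208) / (75 − 208) = -33/-133 = 0.24812.
Check on G: (102 − 134)/(7 − 134) = 0.252 ✓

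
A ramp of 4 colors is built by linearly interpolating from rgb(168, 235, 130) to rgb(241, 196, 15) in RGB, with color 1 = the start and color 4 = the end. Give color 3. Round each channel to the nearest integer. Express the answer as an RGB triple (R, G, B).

(217, 209, 53)

With 4 swatches and endpoints inclusive, swatch 3 sits at t = (3 − 1)/(4 − 1) = 2/3 ≈ 0.6667.
R = 168 + 0.6667 × (241 − 168) = 216.669 → 217
G = 235 + 0.6667 × (196 − 235) = 208.999 → 209
B = 130 + 0.6667 × (15 − 130) = 53.33 → 53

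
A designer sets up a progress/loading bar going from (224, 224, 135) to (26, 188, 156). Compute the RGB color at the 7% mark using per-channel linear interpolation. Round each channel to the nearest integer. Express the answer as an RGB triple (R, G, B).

(210, 221, 136)

7% corresponds to t = 0.07.
R = 224 + 0.07 × (26 − 224) = 224 + 0.07 × -198 = 210.14 → 210
G = 224 + 0.07 × (188 − 224) = 224 + 0.07 × -36 = 221.48 → 221
B = 135 + 0.07 × (156 − 135) = 135 + 0.07 × 21 = 136.47 → 136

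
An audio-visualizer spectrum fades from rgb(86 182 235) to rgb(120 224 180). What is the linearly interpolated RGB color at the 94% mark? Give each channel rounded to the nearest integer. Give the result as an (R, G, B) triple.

(118, 221, 183)

94% corresponds to t = 0.94.
R = 86 + 0.94 × (120 − 86) = 86 + 0.94 × 34 = 117.96 → 118
G = 182 + 0.94 × (224 − 182) = 182 + 0.94 × 42 = 221.48 → 221
B = 235 + 0.94 × (180 − 235) = 235 + 0.94 × -55 = 183.3 → 183
So the blended color is (118, 221, 183), about #76ddb7.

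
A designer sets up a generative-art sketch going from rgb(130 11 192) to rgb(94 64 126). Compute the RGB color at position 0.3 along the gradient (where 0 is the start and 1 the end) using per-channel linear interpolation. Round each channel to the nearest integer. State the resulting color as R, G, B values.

(119, 27, 172)

R = 130 + 0.3 × (94 − 130) = 130 + 0.3 × -36 = 119.2 → 119
G = 11 + 0.3 × (64 − 11) = 11 + 0.3 × 53 = 26.9 → 27
B = 192 + 0.3 × (126 − 192) = 192 + 0.3 × -66 = 172.2 → 172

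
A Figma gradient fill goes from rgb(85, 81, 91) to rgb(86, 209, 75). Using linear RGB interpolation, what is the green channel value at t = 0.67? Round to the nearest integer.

G = 81 + 0.67 × (209 − 81) = 166.76 → 167

167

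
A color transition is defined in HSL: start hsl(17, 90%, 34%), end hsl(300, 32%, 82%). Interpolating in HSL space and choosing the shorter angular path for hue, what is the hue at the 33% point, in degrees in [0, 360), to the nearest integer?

352

Hue: 300 − 17 = 283°, but |283| > 180 so the shorter arc goes the other way: Δh = 283 − 360 = -77°.
H = 17 + 0.33 × (-77) = -8.41 → -8 → -8 mod 360 = 352°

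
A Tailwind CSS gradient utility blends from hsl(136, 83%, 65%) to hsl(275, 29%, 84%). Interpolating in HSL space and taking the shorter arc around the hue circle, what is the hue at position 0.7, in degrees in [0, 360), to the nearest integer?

Hue arc: Δh = 275 − 136 = 139° (|Δh| ≤ 180, already the shorter path).
H = 136 + 0.7 × (139) = 233.3 → 233°

233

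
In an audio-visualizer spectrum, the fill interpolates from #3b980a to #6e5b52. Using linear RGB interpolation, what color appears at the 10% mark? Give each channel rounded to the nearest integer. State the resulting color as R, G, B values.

(64, 146, 17)

#3b980a → (59, 152, 10); #6e5b52 → (110, 91, 82).
10% corresponds to t = 0.1.
R = 59 + 0.1 × (110 − 59) = 59 + 0.1 × 51 = 64.1 → 64
G = 152 + 0.1 × (91 − 152) = 152 + 0.1 × -61 = 145.9 → 146
B = 10 + 0.1 × (82 − 10) = 10 + 0.1 × 72 = 17.2 → 17
So the blended color is (64, 146, 17), about #409211.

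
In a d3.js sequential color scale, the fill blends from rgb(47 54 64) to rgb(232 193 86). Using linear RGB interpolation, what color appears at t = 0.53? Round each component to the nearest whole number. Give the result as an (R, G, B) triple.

R = 47 + 0.53 × (232 − 47) = 47 + 0.53 × 185 = 145.05 → 145
G = 54 + 0.53 × (193 − 54) = 54 + 0.53 × 139 = 127.67 → 128
B = 64 + 0.53 × (86 − 64) = 64 + 0.53 × 22 = 75.66 → 76

(145, 128, 76)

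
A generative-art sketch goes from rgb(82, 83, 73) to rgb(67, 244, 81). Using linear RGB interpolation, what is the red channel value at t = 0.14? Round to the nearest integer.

80

R = 82 + 0.14 × (67 − 82) = 79.9 → 80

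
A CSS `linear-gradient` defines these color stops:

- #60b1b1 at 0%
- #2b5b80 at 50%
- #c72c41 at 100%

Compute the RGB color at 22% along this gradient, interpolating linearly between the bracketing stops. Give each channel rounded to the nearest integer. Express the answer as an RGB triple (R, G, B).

(73, 139, 155)

22% lies between the 0% and 50% stops, so the local fraction is t = (22 − 0)/(50 − 0) = 22/50 ≈ 0.44.
#60b1b1 → (96, 177, 177); #2b5b80 → (43, 91, 128).
R = 96 + 0.44 × (43 − 96) = 72.68 → 73
G = 177 + 0.44 × (91 − 177) = 139.16 → 139
B = 177 + 0.44 × (128 − 177) = 155.44 → 155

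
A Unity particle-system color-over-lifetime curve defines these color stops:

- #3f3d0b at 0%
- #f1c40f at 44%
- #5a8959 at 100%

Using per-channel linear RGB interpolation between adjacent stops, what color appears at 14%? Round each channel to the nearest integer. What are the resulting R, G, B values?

14% lies between the 0% and 44% stops, so the local fraction is t = (14 − 0)/(44 − 0) = 14/44 ≈ 0.3182.
#3f3d0b → (63, 61, 11); #f1c40f → (241, 196, 15).
R = 63 + 0.3182 × (241 − 63) = 119.64 → 120
G = 61 + 0.3182 × (196 − 61) = 103.957 → 104
B = 11 + 0.3182 × (15 − 11) = 12.273 → 12

(120, 104, 12)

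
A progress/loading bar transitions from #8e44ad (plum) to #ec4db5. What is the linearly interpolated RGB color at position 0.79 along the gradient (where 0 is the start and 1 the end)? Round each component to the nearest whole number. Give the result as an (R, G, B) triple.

#8e44ad → (142, 68, 173); #ec4db5 → (236, 77, 181).
R = 142 + 0.79 × (236 − 142) = 142 + 0.79 × 94 = 216.26 → 216
G = 68 + 0.79 × (77 − 68) = 68 + 0.79 × 9 = 75.11 → 75
B = 173 + 0.79 × (181 − 173) = 173 + 0.79 × 8 = 179.32 → 179

(216, 75, 179)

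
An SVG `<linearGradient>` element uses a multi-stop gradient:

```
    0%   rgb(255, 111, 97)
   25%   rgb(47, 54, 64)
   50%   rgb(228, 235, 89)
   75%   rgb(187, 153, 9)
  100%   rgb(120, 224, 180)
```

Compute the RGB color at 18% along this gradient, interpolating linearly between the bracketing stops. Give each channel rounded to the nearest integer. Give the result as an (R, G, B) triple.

(105, 70, 73)

18% lies between the 0% and 25% stops, so the local fraction is t = (18 − 0)/(25 − 0) = 18/25 ≈ 0.72.
R = 255 + 0.72 × (47 − 255) = 105.24 → 105
G = 111 + 0.72 × (54 − 111) = 69.96 → 70
B = 97 + 0.72 × (64 − 97) = 73.24 → 73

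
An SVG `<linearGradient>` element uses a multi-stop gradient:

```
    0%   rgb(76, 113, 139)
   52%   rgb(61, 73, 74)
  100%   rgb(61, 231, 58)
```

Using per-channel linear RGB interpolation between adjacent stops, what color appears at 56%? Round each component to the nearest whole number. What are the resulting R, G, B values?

(61, 86, 73)

56% lies between the 52% and 100% stops, so the local fraction is t = (56 − 52)/(100 − 52) = 4/48 ≈ 0.0833.
R = 61 + 0.0833 × (61 − 61) = 61 → 61
G = 73 + 0.0833 × (231 − 73) = 86.161 → 86
B = 74 + 0.0833 × (58 − 74) = 72.667 → 73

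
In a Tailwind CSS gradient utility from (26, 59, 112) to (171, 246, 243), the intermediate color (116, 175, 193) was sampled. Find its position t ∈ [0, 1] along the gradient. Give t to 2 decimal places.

Invert the lerp on the G channel (largest span, 187): t = (175 − 59) / (246 − 59) = 116/187 = 0.62032.
Check on R: (116 − 26)/(171 − 26) = 0.6207 ✓

0.62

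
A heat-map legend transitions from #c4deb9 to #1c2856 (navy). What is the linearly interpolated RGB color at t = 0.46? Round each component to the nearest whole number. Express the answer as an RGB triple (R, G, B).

(119, 138, 139)

#c4deb9 → (196, 222, 185); #1c2856 → (28, 40, 86).
R = 196 + 0.46 × (28 − 196) = 196 + 0.46 × -168 = 118.72 → 119
G = 222 + 0.46 × (40 − 222) = 222 + 0.46 × -182 = 138.28 → 138
B = 185 + 0.46 × (86 − 185) = 185 + 0.46 × -99 = 139.46 → 139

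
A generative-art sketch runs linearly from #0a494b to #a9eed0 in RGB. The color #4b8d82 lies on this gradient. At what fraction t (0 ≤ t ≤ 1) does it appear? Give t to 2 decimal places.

0.41

Invert the lerp on the G channel (largest span, 165): t = (141 − 73) / (238 − 73) = 68/165 = 0.41212.
Check on R: (75 − 10)/(169 − 10) = 0.4088 ✓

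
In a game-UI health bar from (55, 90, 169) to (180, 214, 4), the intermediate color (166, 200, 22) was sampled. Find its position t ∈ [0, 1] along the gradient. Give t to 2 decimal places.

Invert the lerp on the B channel (largest span, 165): t = (22 − 169) / (4 − 169) = -147/-165 = 0.89091.
Check on R: (166 − 55)/(180 − 55) = 0.888 ✓

0.89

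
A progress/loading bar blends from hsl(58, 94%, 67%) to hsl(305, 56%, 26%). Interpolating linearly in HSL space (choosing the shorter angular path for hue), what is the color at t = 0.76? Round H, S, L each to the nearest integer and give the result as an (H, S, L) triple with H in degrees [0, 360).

Hue: 305 − 58 = 247°, but |247| > 180 so the shorter arc goes the other way: Δh = 247 − 360 = -113°.
H = 58 + 0.76 × (-113) = -27.88 → -28 → -28 mod 360 = 332°
S = 94 + 0.76 × (56 − 94) = 65.12 → 65%
L = 67 + 0.76 × (26 − 67) = 35.84 → 36%

(332, 65, 36)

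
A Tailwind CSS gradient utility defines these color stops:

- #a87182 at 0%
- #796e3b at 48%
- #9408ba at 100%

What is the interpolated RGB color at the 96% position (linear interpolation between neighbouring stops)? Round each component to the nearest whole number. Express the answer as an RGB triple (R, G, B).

(146, 16, 176)

96% lies between the 48% and 100% stops, so the local fraction is t = (96 − 48)/(100 − 48) = 48/52 ≈ 0.9231.
#796e3b → (121, 110, 59); #9408ba → (148, 8, 186).
R = 121 + 0.9231 × (148 − 121) = 145.924 → 146
G = 110 + 0.9231 × (8 − 110) = 15.844 → 16
B = 59 + 0.9231 × (186 − 59) = 176.234 → 176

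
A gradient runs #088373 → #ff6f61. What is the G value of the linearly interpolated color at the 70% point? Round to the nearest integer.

117

G₁ = 131 (from #088373), G₂ = 111 (from #ff6f61).
G = 131 + 0.7 × (111 − 131) = 117 → 117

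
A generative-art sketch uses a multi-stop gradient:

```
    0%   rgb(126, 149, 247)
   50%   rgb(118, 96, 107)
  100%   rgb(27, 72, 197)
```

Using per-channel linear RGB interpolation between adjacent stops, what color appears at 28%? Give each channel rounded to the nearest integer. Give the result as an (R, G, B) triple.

28% lies between the 0% and 50% stops, so the local fraction is t = (28 − 0)/(50 − 0) = 28/50 ≈ 0.56.
R = 126 + 0.56 × (118 − 126) = 121.52 → 122
G = 149 + 0.56 × (96 − 149) = 119.32 → 119
B = 247 + 0.56 × (107 − 247) = 168.6 → 169

(122, 119, 169)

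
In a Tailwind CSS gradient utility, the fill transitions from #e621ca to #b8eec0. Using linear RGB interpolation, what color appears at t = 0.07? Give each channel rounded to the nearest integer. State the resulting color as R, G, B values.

#e621ca → (230, 33, 202); #b8eec0 → (184, 238, 192).
R = 230 + 0.07 × (184 − 230) = 230 + 0.07 × -46 = 226.78 → 227
G = 33 + 0.07 × (238 − 33) = 33 + 0.07 × 205 = 47.35 → 47
B = 202 + 0.07 × (192 − 202) = 202 + 0.07 × -10 = 201.3 → 201

(227, 47, 201)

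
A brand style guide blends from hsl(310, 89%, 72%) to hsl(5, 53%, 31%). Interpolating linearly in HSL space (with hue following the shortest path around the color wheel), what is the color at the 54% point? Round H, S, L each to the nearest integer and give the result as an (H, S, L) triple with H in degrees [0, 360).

(340, 70, 50)

Hue: 5 − 310 = -305°, but |-305| > 180 so the shorter arc goes the other way: Δh = -305 + 360 = 55°.
H = 310 + 0.54 × (55) = 339.7 → 340°
S = 89 + 0.54 × (53 − 89) = 69.56 → 70%
L = 72 + 0.54 × (31 − 72) = 49.86 → 50%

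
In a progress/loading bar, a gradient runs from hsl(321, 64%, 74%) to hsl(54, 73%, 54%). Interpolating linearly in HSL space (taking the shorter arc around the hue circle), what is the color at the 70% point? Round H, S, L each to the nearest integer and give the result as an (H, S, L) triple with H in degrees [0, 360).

Hue: 54 − 321 = -267°, but |-267| > 180 so the shorter arc goes the other way: Δh = -267 + 360 = 93°.
H = 321 + 0.7 × (93) = 386.1 → 386 → 386 mod 360 = 26°
S = 64 + 0.7 × (73 − 64) = 70.3 → 70%
L = 74 + 0.7 × (54 − 74) = 60 → 60%

(26, 70, 60)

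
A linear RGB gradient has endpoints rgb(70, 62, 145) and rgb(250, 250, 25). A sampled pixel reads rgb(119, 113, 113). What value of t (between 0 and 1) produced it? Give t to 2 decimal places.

Invert the lerp on the G channel (largest span, 188): t = (113 − 62) / (250 − 62) = 51/188 = 0.27128.
Check on R: (119 − 70)/(250 − 70) = 0.2722 ✓

0.27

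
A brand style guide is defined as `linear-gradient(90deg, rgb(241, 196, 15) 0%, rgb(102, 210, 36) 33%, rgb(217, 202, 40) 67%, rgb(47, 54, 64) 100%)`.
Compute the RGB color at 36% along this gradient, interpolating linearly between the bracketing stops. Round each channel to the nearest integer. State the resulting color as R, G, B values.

36% lies between the 33% and 67% stops, so the local fraction is t = (36 − 33)/(67 − 33) = 3/34 ≈ 0.0882.
R = 102 + 0.0882 × (217 − 102) = 112.143 → 112
G = 210 + 0.0882 × (202 − 210) = 209.294 → 209
B = 36 + 0.0882 × (40 − 36) = 36.353 → 36

(112, 209, 36)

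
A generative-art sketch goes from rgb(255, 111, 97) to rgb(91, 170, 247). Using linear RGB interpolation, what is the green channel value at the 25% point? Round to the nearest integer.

126

G = 111 + 0.25 × (170 − 111) = 125.75 → 126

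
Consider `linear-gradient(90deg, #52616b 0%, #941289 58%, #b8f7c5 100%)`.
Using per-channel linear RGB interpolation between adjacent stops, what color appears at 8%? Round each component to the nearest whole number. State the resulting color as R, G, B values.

(91, 86, 111)

8% lies between the 0% and 58% stops, so the local fraction is t = (8 − 0)/(58 − 0) = 8/58 ≈ 0.1379.
#52616b → (82, 97, 107); #941289 → (148, 18, 137).
R = 82 + 0.1379 × (148 − 82) = 91.101 → 91
G = 97 + 0.1379 × (18 − 97) = 86.106 → 86
B = 107 + 0.1379 × (137 − 107) = 111.137 → 111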